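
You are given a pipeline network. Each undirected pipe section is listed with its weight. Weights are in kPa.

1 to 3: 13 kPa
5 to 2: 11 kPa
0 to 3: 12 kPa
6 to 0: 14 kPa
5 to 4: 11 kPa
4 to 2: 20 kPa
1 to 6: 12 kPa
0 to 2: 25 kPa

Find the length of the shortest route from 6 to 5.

50 kPa

Settle nodes by increasing distance from 6:
6: 0
1: 12  (via 6)
0: 14  (via 6)
3: 25  (via 1)
2: 39  (via 0)
5: 50  (via 2)
Shortest route: 6 → 0 → 2 → 5 = 50 kPa.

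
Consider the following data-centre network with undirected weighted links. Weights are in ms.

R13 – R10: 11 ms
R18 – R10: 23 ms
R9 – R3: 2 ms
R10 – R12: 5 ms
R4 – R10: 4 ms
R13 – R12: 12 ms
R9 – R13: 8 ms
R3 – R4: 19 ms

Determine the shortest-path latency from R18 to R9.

Shortest distances from R18:
R18: 0
R10: 23  (via R18)
R4: 27  (via R10)
R12: 28  (via R10)
R13: 34  (via R10)
R9: 42  (via R13)
Shortest route: R18 → R10 → R13 → R9 = 42 ms.

42 ms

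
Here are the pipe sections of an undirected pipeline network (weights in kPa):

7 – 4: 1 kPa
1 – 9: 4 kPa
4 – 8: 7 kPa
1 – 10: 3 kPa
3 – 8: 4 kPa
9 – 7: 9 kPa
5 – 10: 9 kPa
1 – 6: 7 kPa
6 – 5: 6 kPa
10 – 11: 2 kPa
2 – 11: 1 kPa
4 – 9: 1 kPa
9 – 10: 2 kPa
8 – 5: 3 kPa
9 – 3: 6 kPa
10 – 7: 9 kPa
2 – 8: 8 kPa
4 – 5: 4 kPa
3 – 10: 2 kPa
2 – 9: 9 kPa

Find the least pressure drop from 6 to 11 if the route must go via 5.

15 kPa

Shortest 6→5: 6 → 5 = 6
Shortest 5→11: 5 → 4 → 9 → 10 → 11 = 9
Total via 5: 6 + 9 = 15 kPa.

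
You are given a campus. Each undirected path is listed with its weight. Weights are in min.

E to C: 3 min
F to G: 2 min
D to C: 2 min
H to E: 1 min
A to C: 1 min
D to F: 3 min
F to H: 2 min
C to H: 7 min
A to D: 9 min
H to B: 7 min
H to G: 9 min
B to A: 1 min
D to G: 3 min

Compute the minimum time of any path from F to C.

Compare a few routes:
F → H → E → C: 2+1+3 = 6
F → D → C: 3+2 = 5
The minimum is 5 min via F → D → C.

5 min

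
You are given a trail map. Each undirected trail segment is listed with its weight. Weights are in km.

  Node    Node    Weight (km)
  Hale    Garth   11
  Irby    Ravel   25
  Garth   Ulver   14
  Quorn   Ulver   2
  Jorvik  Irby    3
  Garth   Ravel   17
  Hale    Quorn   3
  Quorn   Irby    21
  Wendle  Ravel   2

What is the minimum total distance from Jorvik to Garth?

38 km

Running Dijkstra from Jorvik:
Jorvik: 0
Irby: 3  (via Jorvik)
Quorn: 24  (via Irby)
Ulver: 26  (via Quorn)
Hale: 27  (via Quorn)
Ravel: 28  (via Irby)
Wendle: 30  (via Ravel)
Garth: 38  (via Hale)
Shortest route: Jorvik → Irby → Quorn → Hale → Garth = 38 km.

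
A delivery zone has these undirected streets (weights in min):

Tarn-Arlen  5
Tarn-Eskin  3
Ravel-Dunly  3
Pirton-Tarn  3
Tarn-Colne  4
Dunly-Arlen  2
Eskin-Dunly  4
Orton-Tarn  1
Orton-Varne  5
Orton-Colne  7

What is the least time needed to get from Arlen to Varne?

Enumerating some paths:
Arlen - Tarn - Colne - Orton - Varne: 5+4+7+5 = 21
Arlen - Tarn - Orton - Varne: 5+1+5 = 11
Arlen - Dunly - Eskin - Tarn - Orton - Varne: 2+4+3+1+5 = 15
Cheapest is Arlen - Tarn - Orton - Varne at 11 min.

11 min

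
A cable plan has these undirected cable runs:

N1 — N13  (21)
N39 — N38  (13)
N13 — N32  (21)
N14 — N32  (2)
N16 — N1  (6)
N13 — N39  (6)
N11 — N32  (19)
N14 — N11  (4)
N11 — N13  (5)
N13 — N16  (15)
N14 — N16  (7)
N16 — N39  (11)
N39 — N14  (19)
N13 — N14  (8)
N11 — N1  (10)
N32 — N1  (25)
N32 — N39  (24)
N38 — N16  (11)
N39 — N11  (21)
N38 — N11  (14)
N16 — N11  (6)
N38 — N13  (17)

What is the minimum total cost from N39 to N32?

16

Candidate routes:
N39–N13–N14–N32: 6+8+2 = 16
N39–N13–N11–N14–N32: 6+5+4+2 = 17
Cheapest is N39–N13–N14–N32 at 16.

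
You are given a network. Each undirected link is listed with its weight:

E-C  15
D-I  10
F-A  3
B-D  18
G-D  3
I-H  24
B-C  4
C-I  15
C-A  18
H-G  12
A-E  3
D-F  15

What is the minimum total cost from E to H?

Settle nodes by increasing distance from E:
E: 0
A: 3  (via E)
F: 6  (via A)
C: 15  (via E)
B: 19  (via C)
D: 21  (via F)
G: 24  (via D)
I: 30  (via C)
H: 36  (via G)
Shortest route: E → A → F → D → G → H = 36.

36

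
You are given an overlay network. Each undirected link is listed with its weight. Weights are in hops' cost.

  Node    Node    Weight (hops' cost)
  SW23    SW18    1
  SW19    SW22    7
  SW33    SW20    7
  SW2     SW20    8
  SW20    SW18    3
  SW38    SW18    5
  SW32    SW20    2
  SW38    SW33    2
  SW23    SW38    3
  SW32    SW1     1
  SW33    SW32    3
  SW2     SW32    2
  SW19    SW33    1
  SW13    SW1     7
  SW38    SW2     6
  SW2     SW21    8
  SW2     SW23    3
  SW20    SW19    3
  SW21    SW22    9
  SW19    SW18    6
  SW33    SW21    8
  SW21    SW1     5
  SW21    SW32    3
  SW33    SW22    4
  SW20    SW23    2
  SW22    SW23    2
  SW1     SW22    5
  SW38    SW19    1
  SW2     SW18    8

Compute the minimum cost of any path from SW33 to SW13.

11 hops' cost

Enumerating some paths:
SW33 → SW19 → SW20 → SW32 → SW1 → SW13: 1+3+2+1+7 = 14
SW33 → SW38 → SW19 → SW20 → SW32 → SW1 → SW13: 2+1+3+2+1+7 = 16
SW33 → SW22 → SW1 → SW13: 4+5+7 = 16
SW33 → SW32 → SW1 → SW13: 3+1+7 = 11
The minimum is 11 hops' cost via SW33 → SW32 → SW1 → SW13.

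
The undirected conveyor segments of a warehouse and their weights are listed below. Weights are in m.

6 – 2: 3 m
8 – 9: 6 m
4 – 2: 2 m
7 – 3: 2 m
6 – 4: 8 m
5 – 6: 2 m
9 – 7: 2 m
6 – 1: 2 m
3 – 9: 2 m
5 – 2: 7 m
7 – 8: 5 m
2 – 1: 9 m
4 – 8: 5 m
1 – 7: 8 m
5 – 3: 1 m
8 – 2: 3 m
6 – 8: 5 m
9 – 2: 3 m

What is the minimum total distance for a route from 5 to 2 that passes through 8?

Best 5 to 8: 5–6–8 costing 7
Shortest 8→2: 8–2 = 3
Total via 8: 7 + 3 = 10 m.

10 m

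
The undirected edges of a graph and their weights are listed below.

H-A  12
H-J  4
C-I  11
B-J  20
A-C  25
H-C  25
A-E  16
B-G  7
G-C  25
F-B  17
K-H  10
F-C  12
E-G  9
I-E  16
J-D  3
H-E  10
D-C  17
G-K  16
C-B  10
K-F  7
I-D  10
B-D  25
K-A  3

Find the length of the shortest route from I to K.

27

Settle nodes by increasing distance from I:
I: 0
D: 10  (via I)
C: 11  (via I)
J: 13  (via D)
E: 16  (via I)
H: 17  (via J)
B: 21  (via C)
F: 23  (via C)
G: 25  (via E)
K: 27  (via H)
Shortest route: I → D → J → H → K = 27.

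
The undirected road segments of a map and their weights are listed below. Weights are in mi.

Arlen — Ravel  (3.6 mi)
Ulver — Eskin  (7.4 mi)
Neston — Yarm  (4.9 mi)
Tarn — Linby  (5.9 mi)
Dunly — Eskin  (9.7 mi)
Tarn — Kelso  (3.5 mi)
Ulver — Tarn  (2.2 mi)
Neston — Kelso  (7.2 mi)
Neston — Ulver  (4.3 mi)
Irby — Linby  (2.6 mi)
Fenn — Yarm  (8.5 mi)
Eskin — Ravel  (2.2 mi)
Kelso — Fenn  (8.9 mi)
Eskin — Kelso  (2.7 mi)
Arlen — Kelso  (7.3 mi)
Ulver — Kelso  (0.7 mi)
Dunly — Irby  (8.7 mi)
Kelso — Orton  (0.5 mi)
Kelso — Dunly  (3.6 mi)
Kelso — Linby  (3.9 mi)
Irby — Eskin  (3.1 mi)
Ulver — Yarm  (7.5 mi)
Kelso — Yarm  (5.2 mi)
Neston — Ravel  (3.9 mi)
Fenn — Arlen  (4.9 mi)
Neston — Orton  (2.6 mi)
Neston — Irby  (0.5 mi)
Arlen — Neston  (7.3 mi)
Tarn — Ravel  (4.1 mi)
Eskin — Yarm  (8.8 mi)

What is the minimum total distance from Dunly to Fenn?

Candidate routes:
Dunly–Kelso–Fenn: 3.6+8.9 = 12.5
Dunly–Kelso–Arlen–Fenn: 3.6+7.3+4.9 = 15.8
Dunly–Kelso–Eskin–Ravel–Arlen–Fenn: 3.6+2.7+2.2+3.6+4.9 = 17
Cheapest is Dunly–Kelso–Fenn at 12.5 mi.

12.5 mi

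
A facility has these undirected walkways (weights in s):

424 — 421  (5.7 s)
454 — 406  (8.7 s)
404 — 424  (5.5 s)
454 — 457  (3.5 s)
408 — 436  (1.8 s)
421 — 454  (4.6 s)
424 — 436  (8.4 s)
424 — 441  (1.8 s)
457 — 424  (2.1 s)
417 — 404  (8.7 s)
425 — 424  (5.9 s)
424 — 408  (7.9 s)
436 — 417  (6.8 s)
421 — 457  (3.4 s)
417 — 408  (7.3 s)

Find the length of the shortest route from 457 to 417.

Compare a few routes:
457 → 424 → 436 → 417: 2.1+8.4+6.8 = 17.3
457 → 424 → 404 → 417: 2.1+5.5+8.7 = 16.3
457 → 424 → 408 → 436 → 417: 2.1+7.9+1.8+6.8 = 18.6
457 → 424 → 408 → 417: 2.1+7.9+7.3 = 17.3
The minimum is 16.3 s via 457 → 424 → 404 → 417.

16.3 s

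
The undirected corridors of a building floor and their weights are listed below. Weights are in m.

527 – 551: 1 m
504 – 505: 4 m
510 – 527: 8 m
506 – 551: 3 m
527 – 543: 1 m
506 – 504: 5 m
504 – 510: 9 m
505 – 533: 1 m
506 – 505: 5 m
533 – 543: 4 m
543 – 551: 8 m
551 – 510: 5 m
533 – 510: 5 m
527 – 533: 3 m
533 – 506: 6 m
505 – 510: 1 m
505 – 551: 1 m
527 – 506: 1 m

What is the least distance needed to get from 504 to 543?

Candidate routes:
504 → 505 → 551 → 527 → 543: 4+1+1+1 = 7
504 → 505 → 533 → 543: 4+1+4 = 9
The minimum is 7 m via 504 → 505 → 551 → 527 → 543.

7 m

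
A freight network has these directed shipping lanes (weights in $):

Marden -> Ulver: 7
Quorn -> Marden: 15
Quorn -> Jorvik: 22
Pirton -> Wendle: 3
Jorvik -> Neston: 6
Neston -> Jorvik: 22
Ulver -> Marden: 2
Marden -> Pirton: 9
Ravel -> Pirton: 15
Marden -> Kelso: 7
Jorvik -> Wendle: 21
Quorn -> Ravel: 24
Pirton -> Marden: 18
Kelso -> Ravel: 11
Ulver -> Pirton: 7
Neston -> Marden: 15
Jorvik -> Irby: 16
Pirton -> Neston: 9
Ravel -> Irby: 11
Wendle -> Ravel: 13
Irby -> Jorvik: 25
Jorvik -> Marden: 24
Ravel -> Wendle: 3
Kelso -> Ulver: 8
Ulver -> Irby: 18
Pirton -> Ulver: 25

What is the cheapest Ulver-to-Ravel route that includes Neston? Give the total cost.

$49

Shortest Ulver→Neston: Ulver–Pirton–Neston = 16
Shortest Neston→Ravel: Neston–Marden–Kelso–Ravel = 33
Total via Neston: 16 + 33 = $49.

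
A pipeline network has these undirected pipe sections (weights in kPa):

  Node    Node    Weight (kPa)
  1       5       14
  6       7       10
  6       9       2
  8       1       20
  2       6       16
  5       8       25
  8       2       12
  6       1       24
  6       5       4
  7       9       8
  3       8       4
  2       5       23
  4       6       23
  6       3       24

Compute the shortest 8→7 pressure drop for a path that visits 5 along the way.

Shortest 8→5: 8–5 = 25
Shortest 5→7: 5–6–7 = 14
Total via 5: 25 + 14 = 39 kPa.

39 kPa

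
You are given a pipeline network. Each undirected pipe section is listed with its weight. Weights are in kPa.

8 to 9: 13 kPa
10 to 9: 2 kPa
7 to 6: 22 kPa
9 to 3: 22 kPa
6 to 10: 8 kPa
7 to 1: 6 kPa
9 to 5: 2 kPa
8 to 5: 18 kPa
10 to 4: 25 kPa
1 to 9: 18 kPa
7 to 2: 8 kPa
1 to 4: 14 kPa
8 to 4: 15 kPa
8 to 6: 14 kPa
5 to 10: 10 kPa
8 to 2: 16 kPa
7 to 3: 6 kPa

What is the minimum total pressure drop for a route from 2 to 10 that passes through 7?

34 kPa

Shortest 2→7: 2 → 7 = 8
Best 7 to 10: 7 → 1 → 9 → 10 costing 26
Total via 7: 8 + 26 = 34 kPa.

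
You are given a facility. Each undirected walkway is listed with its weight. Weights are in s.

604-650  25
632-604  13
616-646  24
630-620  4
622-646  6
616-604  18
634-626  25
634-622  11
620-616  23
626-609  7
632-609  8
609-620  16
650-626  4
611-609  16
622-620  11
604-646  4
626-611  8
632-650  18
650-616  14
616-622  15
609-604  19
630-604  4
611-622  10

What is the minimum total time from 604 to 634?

Settle nodes by increasing distance from 604:
604: 0
630: 4  (via 604)
646: 4  (via 604)
620: 8  (via 630)
622: 10  (via 646)
632: 13  (via 604)
616: 18  (via 604)
609: 19  (via 604)
611: 20  (via 622)
634: 21  (via 622)
Shortest route: 604 → 646 → 622 → 634 = 21 s.

21 s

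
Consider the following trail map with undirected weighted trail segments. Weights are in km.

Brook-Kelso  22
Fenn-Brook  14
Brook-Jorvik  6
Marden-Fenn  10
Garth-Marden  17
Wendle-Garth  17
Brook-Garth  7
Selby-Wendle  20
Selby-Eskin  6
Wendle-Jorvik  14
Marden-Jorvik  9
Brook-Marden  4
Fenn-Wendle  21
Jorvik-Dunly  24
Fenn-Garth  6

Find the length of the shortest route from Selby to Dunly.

58 km

Settle nodes by increasing distance from Selby:
Selby: 0
Eskin: 6  (via Selby)
Wendle: 20  (via Selby)
Jorvik: 34  (via Wendle)
Garth: 37  (via Wendle)
Brook: 40  (via Jorvik)
Fenn: 41  (via Wendle)
Marden: 43  (via Jorvik)
Dunly: 58  (via Jorvik)
Shortest route: Selby → Wendle → Jorvik → Dunly = 58 km.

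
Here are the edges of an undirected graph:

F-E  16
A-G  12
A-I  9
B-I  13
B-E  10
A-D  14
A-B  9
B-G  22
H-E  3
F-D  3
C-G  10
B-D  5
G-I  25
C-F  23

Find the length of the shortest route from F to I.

Running Dijkstra from F:
F: 0
D: 3  (via F)
B: 8  (via D)
E: 16  (via F)
A: 17  (via D)
H: 19  (via E)
I: 21  (via B)
Shortest route: F–D–B–I = 21.

21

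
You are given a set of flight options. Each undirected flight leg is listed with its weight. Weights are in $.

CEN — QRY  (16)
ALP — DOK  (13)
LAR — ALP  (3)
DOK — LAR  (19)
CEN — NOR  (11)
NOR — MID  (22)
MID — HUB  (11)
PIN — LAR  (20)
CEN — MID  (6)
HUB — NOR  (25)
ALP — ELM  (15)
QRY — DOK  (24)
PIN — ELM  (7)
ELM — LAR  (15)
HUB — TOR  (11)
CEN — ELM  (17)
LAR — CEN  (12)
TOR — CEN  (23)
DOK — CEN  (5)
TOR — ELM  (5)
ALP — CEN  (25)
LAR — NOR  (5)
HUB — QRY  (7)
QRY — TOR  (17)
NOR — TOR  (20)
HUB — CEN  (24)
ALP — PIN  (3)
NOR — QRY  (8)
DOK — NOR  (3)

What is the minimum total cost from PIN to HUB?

$23

Running Dijkstra from PIN:
PIN: 0
ALP: 3  (via PIN)
LAR: 6  (via ALP)
ELM: 7  (via PIN)
NOR: 11  (via LAR)
TOR: 12  (via ELM)
DOK: 14  (via NOR)
CEN: 18  (via LAR)
QRY: 19  (via NOR)
HUB: 23  (via TOR)
Shortest route: PIN–ELM–TOR–HUB = $23.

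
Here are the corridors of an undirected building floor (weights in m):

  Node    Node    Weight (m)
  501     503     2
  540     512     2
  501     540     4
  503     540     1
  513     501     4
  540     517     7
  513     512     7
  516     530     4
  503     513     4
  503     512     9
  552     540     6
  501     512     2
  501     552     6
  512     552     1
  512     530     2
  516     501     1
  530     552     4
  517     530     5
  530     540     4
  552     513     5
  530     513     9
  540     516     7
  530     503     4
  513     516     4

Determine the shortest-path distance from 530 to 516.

4 m

Running Dijkstra from 530:
530: 0
512: 2  (via 530)
552: 3  (via 512)
540: 4  (via 530)
501: 4  (via 512)
503: 4  (via 530)
516: 4  (via 530)
Shortest route: 530 → 516 = 4 m.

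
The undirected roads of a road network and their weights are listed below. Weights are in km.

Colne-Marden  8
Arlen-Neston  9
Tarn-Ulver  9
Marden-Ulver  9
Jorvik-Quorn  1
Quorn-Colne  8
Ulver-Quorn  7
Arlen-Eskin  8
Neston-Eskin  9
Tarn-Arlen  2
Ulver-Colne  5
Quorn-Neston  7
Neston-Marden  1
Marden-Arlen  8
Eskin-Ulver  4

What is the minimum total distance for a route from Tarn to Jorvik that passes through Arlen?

Shortest Tarn→Arlen: Tarn–Arlen = 2
Shortest Arlen→Jorvik: Arlen–Neston–Quorn–Jorvik = 17
Total via Arlen: 2 + 17 = 19 km.

19 km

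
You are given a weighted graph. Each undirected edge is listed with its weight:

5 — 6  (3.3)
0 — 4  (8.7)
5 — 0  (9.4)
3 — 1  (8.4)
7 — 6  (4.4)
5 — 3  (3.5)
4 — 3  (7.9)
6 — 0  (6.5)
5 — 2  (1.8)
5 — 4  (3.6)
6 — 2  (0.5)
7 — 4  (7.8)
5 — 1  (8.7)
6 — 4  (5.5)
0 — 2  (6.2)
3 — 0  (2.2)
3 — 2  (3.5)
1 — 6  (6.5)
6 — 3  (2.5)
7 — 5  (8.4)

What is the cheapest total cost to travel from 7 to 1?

10.9

Running Dijkstra from 7:
7: 0
6: 4.4  (via 7)
2: 4.9  (via 6)
5: 6.7  (via 2)
3: 6.9  (via 6)
4: 7.8  (via 7)
0: 9.1  (via 3)
1: 10.9  (via 6)
Shortest route: 7–6–1 = 10.9.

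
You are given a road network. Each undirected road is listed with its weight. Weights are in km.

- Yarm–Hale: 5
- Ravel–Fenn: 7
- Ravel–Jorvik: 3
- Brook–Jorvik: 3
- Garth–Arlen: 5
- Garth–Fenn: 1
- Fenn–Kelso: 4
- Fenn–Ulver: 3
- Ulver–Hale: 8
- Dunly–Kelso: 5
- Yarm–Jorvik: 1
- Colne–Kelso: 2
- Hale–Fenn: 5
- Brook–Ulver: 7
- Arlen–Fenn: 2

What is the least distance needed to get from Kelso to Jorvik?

14 km

Enumerating some paths:
Kelso - Fenn - Ravel - Jorvik: 4+7+3 = 14
Kelso - Fenn - Hale - Yarm - Jorvik: 4+5+5+1 = 15
Cheapest is Kelso - Fenn - Ravel - Jorvik at 14 km.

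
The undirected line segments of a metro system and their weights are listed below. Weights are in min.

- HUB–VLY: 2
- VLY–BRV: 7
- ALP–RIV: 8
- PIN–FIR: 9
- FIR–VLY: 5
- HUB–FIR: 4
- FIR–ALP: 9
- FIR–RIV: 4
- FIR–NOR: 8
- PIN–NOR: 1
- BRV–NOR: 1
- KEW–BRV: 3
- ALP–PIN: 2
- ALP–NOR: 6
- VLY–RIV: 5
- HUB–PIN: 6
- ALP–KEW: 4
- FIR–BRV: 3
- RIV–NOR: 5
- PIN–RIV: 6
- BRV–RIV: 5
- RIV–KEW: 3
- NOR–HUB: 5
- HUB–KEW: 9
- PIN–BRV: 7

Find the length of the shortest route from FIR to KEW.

6 min

Shortest distances from FIR:
FIR: 0
BRV: 3  (via FIR)
HUB: 4  (via FIR)
RIV: 4  (via FIR)
NOR: 4  (via BRV)
VLY: 5  (via FIR)
PIN: 5  (via NOR)
KEW: 6  (via BRV)
Shortest route: FIR–BRV–KEW = 6 min.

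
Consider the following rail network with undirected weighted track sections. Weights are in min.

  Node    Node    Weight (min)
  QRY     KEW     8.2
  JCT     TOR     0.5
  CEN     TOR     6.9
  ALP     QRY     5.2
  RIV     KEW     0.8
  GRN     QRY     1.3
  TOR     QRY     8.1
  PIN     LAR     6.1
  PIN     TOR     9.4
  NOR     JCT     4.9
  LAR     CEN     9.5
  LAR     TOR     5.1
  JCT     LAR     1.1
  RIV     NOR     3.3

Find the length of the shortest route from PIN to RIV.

15.4 min

Running Dijkstra from PIN:
PIN: 0
LAR: 6.1  (via PIN)
JCT: 7.2  (via LAR)
TOR: 7.7  (via JCT)
NOR: 12.1  (via JCT)
CEN: 14.6  (via TOR)
RIV: 15.4  (via NOR)
Shortest route: PIN–LAR–JCT–NOR–RIV = 15.4 min.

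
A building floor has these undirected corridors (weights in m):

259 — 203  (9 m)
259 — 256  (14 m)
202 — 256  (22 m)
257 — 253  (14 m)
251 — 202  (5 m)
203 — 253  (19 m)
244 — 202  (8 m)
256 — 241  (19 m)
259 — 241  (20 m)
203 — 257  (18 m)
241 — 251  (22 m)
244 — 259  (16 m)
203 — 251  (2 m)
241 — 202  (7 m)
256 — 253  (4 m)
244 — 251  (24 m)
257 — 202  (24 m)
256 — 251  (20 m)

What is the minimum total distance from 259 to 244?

16 m

Enumerating some paths:
259 - 241 - 202 - 244: 20+7+8 = 35
259 - 203 - 251 - 202 - 244: 9+2+5+8 = 24
259 - 244: 16 = 16
259 - 203 - 251 - 244: 9+2+24 = 35
The minimum is 16 m via 259 - 244.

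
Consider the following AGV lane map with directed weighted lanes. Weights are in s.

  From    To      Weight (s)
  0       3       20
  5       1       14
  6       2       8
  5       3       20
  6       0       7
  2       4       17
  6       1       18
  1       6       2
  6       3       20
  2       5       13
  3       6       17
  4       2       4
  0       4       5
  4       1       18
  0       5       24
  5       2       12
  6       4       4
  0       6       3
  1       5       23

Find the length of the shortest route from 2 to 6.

29 s

Settle nodes by increasing distance from 2:
2: 0
5: 13  (via 2)
4: 17  (via 2)
1: 27  (via 5)
6: 29  (via 1)
Shortest route: 2–5–1–6 = 29 s.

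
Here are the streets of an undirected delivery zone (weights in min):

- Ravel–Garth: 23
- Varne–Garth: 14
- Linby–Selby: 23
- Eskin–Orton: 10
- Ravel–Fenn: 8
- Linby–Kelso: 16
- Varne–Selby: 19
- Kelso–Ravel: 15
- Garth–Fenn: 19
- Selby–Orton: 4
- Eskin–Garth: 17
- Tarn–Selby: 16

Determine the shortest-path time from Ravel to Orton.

50 min

Settle nodes by increasing distance from Ravel:
Ravel: 0
Fenn: 8  (via Ravel)
Kelso: 15  (via Ravel)
Garth: 23  (via Ravel)
Linby: 31  (via Kelso)
Varne: 37  (via Garth)
Eskin: 40  (via Garth)
Orton: 50  (via Eskin)
Shortest route: Ravel–Garth–Eskin–Orton = 50 min.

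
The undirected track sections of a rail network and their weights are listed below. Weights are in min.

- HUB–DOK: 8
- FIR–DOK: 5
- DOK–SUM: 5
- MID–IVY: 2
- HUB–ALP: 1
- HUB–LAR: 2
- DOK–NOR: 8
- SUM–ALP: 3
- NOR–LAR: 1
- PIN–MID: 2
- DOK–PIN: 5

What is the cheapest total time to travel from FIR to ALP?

13 min

Compare a few routes:
FIR → DOK → HUB → ALP: 5+8+1 = 14
FIR → DOK → NOR → LAR → HUB → ALP: 5+8+1+2+1 = 17
FIR → DOK → SUM → ALP: 5+5+3 = 13
The minimum is 13 min via FIR → DOK → SUM → ALP.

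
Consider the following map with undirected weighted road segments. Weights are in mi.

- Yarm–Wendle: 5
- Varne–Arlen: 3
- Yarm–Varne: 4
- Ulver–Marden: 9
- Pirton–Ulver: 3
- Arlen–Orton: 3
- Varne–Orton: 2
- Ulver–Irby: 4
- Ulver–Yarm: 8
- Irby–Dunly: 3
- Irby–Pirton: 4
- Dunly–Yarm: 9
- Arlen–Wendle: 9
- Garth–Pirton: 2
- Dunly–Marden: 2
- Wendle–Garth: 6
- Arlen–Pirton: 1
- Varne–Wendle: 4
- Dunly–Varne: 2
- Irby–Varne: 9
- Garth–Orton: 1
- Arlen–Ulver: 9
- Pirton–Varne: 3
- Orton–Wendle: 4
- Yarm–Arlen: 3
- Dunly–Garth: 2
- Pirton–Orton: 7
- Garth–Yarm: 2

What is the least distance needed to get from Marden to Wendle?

8 mi

Settle nodes by increasing distance from Marden:
Marden: 0
Dunly: 2  (via Marden)
Varne: 4  (via Dunly)
Garth: 4  (via Dunly)
Irby: 5  (via Dunly)
Orton: 5  (via Garth)
Yarm: 6  (via Garth)
Pirton: 6  (via Garth)
Arlen: 7  (via Varne)
Wendle: 8  (via Varne)
Shortest route: Marden–Dunly–Varne–Wendle = 8 mi.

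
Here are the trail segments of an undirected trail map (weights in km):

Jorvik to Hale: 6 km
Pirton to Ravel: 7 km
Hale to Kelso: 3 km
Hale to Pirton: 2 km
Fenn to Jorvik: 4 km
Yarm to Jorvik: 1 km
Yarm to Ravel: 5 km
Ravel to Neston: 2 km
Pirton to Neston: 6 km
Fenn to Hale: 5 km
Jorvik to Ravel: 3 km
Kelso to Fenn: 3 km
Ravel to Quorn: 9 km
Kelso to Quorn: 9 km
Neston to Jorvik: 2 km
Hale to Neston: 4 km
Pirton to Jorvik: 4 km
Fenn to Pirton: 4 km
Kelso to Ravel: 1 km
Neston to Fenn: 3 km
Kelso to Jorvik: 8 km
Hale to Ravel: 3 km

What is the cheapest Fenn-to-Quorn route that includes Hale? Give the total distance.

Best Fenn to Hale: Fenn–Hale costing 5
Best Hale to Quorn: Hale–Ravel–Quorn costing 12
Total via Hale: 5 + 12 = 17 km.

17 km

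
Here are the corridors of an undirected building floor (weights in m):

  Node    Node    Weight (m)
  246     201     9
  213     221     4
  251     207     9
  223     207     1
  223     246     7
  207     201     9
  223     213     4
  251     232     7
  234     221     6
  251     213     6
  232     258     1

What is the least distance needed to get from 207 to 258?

17 m

Enumerating some paths:
207 - 251 - 232 - 258: 9+7+1 = 17
207 - 223 - 213 - 251 - 232 - 258: 1+4+6+7+1 = 19
Cheapest is 207 - 251 - 232 - 258 at 17 m.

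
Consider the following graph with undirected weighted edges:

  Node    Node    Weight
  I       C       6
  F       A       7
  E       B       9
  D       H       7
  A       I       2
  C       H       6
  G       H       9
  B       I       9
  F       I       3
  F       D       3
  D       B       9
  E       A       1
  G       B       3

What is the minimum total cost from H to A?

Running Dijkstra from H:
H: 0
C: 6  (via H)
D: 7  (via H)
G: 9  (via H)
F: 10  (via D)
B: 12  (via G)
I: 12  (via C)
A: 14  (via I)
Shortest route: H → C → I → A = 14.

14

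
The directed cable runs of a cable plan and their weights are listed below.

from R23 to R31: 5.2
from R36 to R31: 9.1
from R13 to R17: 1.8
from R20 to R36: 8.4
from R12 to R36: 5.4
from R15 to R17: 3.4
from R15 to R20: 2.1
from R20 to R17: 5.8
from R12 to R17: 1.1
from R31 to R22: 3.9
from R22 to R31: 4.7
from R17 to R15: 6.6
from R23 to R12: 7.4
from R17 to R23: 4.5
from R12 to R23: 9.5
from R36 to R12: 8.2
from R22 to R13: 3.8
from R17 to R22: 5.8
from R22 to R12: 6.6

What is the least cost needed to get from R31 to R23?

Running Dijkstra from R31:
R31: 0
R22: 3.9  (via R31)
R13: 7.7  (via R22)
R17: 9.5  (via R13)
R12: 10.5  (via R22)
R23: 14  (via R17)
Shortest route: R31–R22–R13–R17–R23 = 14.

14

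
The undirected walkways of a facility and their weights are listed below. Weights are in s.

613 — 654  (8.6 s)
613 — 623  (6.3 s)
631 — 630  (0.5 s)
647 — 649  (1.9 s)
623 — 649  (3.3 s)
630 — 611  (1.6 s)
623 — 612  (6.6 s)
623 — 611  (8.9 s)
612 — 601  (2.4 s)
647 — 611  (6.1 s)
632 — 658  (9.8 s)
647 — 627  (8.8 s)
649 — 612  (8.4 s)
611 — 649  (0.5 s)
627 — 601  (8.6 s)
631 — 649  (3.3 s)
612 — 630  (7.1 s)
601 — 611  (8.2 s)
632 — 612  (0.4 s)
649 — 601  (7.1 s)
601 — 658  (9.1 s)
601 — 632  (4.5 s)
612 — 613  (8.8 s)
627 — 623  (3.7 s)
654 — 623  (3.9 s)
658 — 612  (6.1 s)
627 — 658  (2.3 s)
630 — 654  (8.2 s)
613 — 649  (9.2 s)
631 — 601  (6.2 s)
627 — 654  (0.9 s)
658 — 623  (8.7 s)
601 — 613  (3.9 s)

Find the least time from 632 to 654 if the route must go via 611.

Shortest 632→611: 632 → 612 → 630 → 611 = 9.1
Best 611 to 654: 611 → 649 → 623 → 654 costing 7.7
Total via 611: 9.1 + 7.7 = 16.8 s.

16.8 s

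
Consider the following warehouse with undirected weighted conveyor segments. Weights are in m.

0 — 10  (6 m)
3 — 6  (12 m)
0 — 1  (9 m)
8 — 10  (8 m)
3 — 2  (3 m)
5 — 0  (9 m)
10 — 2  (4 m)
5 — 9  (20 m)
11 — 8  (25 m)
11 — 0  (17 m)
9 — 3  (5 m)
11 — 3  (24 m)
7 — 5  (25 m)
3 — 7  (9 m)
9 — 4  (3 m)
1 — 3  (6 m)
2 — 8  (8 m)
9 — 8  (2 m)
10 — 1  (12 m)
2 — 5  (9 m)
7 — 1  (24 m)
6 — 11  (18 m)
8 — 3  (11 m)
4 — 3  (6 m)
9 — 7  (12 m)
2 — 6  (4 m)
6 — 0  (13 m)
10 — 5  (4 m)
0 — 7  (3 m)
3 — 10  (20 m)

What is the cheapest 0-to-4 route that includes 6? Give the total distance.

Shortest 0→6: 0–6 = 13
Best 6 to 4: 6–2–3–4 costing 13
Total via 6: 13 + 13 = 26 m.

26 m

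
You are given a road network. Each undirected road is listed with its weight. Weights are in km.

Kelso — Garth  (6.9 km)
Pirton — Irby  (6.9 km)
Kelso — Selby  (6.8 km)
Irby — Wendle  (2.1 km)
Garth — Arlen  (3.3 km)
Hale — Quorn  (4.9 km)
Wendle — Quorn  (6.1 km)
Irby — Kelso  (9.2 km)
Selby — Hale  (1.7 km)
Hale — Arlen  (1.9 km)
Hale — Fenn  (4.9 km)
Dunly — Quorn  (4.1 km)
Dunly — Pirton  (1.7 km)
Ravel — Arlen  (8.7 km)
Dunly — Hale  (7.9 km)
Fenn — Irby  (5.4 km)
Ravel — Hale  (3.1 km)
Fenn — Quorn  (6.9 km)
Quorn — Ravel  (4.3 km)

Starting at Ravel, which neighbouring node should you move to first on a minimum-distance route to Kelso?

Candidate routes:
Ravel - Quorn - Hale - Selby - Kelso: 4.3+4.9+1.7+6.8 = 17.7
Ravel - Hale - Arlen - Garth - Kelso: 3.1+1.9+3.3+6.9 = 15.2
Ravel - Hale - Selby - Kelso: 3.1+1.7+6.8 = 11.6
Ravel - Arlen - Garth - Kelso: 8.7+3.3+6.9 = 18.9
Cheapest is Ravel - Hale - Selby - Kelso at 11.6 km.
So from Ravel the first move is to Hale.

Hale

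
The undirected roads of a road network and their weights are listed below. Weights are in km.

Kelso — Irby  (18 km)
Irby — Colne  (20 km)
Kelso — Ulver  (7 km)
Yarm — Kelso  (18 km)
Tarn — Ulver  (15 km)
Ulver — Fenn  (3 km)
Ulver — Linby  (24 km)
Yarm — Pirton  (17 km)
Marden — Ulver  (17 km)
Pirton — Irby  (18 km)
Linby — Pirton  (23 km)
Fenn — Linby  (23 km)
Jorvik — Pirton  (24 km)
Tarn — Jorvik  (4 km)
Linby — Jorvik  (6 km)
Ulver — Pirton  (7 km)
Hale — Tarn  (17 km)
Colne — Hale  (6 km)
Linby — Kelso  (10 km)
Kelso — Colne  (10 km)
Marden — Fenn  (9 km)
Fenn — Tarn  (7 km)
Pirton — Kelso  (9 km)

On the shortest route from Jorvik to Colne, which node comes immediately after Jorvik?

Linby

Compare a few routes:
Jorvik–Tarn–Hale–Colne: 4+17+6 = 27
Jorvik–Linby–Kelso–Colne: 6+10+10 = 26
Jorvik–Tarn–Fenn–Ulver–Kelso–Colne: 4+7+3+7+10 = 31
Jorvik–Tarn–Ulver–Kelso–Colne: 4+15+7+10 = 36
Cheapest is Jorvik–Linby–Kelso–Colne at 26 km.
So from Jorvik the first move is to Linby.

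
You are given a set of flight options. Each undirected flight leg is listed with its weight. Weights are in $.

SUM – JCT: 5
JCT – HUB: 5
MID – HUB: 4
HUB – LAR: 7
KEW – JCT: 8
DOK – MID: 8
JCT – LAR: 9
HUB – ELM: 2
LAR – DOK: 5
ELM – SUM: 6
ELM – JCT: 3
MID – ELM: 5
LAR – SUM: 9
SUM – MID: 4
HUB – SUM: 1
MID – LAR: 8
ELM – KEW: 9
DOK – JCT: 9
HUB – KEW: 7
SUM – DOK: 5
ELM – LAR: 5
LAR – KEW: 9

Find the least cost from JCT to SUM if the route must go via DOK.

$14

Best JCT to DOK: JCT → DOK costing 9
Shortest DOK→SUM: DOK → SUM = 5
Total via DOK: 9 + 5 = $14.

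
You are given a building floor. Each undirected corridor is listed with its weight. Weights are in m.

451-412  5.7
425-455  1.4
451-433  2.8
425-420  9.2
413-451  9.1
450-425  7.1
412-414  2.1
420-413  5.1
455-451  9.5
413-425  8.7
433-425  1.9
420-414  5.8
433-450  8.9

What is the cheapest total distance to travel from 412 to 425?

10.4 m

Candidate routes:
412 → 451 → 433 → 425: 5.7+2.8+1.9 = 10.4
412 → 451 → 455 → 425: 5.7+9.5+1.4 = 16.6
The minimum is 10.4 m via 412 → 451 → 433 → 425.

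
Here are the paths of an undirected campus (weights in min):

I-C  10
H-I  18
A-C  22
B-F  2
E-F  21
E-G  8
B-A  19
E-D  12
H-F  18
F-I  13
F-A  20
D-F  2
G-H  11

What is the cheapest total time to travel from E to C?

Candidate routes:
E - F - I - C: 21+13+10 = 44
E - D - F - I - C: 12+2+13+10 = 37
E - G - H - I - C: 8+11+18+10 = 47
The minimum is 37 min via E - D - F - I - C.

37 min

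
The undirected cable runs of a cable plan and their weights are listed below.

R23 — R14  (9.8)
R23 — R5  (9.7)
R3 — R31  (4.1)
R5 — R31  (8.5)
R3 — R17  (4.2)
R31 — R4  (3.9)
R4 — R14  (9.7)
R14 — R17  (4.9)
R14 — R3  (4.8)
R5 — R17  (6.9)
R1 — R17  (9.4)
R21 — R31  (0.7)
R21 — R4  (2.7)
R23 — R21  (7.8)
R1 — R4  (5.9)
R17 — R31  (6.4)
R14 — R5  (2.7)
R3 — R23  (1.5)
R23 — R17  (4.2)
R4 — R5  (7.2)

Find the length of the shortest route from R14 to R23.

Shortest distances from R14:
R14: 0
R5: 2.7  (via R14)
R3: 4.8  (via R14)
R17: 4.9  (via R14)
R23: 6.3  (via R3)
Shortest route: R14 → R3 → R23 = 6.3.

6.3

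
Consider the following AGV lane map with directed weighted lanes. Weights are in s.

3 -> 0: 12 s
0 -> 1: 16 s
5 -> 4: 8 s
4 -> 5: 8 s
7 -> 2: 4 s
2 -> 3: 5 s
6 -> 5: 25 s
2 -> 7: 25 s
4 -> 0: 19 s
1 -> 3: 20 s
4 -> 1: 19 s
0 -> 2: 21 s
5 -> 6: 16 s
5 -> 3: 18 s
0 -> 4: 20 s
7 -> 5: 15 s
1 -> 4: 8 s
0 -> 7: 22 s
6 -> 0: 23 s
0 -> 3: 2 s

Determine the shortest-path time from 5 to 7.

Running Dijkstra from 5:
5: 0
4: 8  (via 5)
6: 16  (via 5)
3: 18  (via 5)
0: 27  (via 4)
1: 27  (via 4)
2: 48  (via 0)
7: 49  (via 0)
Shortest route: 5 → 4 → 0 → 7 = 49 s.

49 s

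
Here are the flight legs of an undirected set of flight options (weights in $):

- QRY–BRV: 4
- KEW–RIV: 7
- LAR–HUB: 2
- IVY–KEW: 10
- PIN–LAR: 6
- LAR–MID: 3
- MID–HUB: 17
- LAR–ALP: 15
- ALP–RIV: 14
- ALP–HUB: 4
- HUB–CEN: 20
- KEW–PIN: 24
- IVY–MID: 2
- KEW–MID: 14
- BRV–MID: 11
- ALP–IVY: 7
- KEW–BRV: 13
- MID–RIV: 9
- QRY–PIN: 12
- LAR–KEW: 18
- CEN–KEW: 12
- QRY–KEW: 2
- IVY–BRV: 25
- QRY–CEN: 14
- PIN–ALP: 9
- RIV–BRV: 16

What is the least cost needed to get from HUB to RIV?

Candidate routes:
HUB–LAR–MID–RIV: 2+3+9 = 14
HUB–ALP–RIV: 4+14 = 18
HUB–LAR–MID–IVY–KEW–RIV: 2+3+2+10+7 = 24
HUB–ALP–IVY–MID–RIV: 4+7+2+9 = 22
Cheapest is HUB–LAR–MID–RIV at $14.

$14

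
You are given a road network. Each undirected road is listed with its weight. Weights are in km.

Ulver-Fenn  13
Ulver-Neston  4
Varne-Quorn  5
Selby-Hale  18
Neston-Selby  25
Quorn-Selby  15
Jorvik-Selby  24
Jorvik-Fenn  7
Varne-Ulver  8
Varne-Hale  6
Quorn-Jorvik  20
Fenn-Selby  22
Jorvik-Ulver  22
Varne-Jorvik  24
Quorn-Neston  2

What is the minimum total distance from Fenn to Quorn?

19 km

Running Dijkstra from Fenn:
Fenn: 0
Jorvik: 7  (via Fenn)
Ulver: 13  (via Fenn)
Neston: 17  (via Ulver)
Quorn: 19  (via Neston)
Shortest route: Fenn–Ulver–Neston–Quorn = 19 km.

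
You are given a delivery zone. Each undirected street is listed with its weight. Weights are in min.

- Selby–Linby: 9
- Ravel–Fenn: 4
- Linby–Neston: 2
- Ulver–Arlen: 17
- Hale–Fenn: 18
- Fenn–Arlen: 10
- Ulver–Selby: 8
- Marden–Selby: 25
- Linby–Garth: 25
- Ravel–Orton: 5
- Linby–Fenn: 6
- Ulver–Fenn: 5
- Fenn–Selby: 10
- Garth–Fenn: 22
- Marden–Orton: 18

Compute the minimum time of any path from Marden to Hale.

Enumerating some paths:
Marden - Selby - Linby - Fenn - Hale: 25+9+6+18 = 58
Marden - Selby - Ulver - Fenn - Hale: 25+8+5+18 = 56
Marden - Orton - Ravel - Fenn - Hale: 18+5+4+18 = 45
Marden - Selby - Fenn - Hale: 25+10+18 = 53
The minimum is 45 min via Marden - Orton - Ravel - Fenn - Hale.

45 min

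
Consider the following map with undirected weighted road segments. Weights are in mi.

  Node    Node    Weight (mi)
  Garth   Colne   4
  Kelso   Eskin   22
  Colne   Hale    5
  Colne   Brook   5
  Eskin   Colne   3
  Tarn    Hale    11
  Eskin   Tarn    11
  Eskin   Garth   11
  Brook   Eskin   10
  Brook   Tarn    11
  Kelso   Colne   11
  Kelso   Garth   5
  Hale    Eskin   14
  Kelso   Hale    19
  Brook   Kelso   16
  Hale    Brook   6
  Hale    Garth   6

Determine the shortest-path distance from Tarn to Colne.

Compare a few routes:
Tarn - Hale - Colne: 11+5 = 16
Tarn - Eskin - Colne: 11+3 = 14
The minimum is 14 mi via Tarn - Eskin - Colne.

14 mi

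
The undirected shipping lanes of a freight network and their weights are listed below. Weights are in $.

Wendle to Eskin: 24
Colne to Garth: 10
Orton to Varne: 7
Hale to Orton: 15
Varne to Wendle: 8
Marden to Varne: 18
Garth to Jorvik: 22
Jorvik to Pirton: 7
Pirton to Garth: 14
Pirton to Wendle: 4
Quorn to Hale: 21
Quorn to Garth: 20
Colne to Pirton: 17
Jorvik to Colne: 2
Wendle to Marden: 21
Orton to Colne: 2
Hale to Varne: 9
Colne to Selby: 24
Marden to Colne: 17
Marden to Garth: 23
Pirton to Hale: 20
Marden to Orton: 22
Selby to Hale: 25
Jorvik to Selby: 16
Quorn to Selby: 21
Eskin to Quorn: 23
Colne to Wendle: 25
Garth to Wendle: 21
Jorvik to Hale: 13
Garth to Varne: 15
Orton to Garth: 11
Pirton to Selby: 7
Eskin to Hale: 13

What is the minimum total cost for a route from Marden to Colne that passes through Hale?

$42

Best Marden to Hale: Marden → Varne → Hale costing 27
Best Hale to Colne: Hale → Jorvik → Colne costing 15
Total via Hale: 27 + 15 = $42.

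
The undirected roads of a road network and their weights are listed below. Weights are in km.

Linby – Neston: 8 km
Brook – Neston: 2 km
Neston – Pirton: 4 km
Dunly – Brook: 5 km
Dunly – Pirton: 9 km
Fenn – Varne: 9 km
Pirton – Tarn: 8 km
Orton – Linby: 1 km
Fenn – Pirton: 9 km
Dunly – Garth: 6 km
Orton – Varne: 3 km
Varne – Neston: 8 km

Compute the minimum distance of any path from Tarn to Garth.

Running Dijkstra from Tarn:
Tarn: 0
Pirton: 8  (via Tarn)
Neston: 12  (via Pirton)
Brook: 14  (via Neston)
Fenn: 17  (via Pirton)
Dunly: 17  (via Pirton)
Varne: 20  (via Neston)
Linby: 20  (via Neston)
Orton: 21  (via Linby)
Garth: 23  (via Dunly)
Shortest route: Tarn–Pirton–Dunly–Garth = 23 km.

23 km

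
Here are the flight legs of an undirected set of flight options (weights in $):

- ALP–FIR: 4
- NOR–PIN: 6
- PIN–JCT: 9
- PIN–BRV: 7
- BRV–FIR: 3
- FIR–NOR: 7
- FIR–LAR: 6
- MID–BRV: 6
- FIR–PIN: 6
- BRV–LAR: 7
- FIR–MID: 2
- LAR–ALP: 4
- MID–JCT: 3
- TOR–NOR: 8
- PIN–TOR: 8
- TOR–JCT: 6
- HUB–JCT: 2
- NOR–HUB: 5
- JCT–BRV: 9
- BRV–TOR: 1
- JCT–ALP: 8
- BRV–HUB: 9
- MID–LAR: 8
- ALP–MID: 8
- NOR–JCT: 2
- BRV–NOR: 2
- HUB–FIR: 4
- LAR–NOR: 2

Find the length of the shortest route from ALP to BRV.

$7

Running Dijkstra from ALP:
ALP: 0
LAR: 4  (via ALP)
FIR: 4  (via ALP)
NOR: 6  (via LAR)
MID: 6  (via FIR)
BRV: 7  (via FIR)
Shortest route: ALP → FIR → BRV = $7.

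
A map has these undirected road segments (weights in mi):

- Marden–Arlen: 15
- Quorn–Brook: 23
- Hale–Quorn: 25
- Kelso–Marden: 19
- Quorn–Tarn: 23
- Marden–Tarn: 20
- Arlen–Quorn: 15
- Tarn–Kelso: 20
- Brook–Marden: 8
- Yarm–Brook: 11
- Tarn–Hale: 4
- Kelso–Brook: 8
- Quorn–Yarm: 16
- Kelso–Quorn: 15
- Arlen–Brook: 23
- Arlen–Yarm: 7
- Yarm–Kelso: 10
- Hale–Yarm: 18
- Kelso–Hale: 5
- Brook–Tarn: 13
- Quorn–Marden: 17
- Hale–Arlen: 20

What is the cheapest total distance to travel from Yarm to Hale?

15 mi

Settle nodes by increasing distance from Yarm:
Yarm: 0
Arlen: 7  (via Yarm)
Kelso: 10  (via Yarm)
Brook: 11  (via Yarm)
Hale: 15  (via Kelso)
Shortest route: Yarm → Kelso → Hale = 15 mi.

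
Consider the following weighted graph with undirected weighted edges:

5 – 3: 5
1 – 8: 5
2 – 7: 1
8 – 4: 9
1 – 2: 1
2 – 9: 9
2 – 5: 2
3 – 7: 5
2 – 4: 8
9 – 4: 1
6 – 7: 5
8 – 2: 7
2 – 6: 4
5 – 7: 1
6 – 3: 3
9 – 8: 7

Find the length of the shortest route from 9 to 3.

Compare a few routes:
9 - 4 - 2 - 5 - 3: 1+8+2+5 = 16
9 - 4 - 2 - 7 - 5 - 3: 1+8+1+1+5 = 16
9 - 2 - 7 - 3: 9+1+5 = 15
Cheapest is 9 - 2 - 7 - 3 at 15.

15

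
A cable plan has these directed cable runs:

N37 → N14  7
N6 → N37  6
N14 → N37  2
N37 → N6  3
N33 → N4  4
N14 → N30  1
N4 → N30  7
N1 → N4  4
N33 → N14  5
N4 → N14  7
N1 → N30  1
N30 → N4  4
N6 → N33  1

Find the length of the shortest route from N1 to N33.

Shortest distances from N1:
N1: 0
N30: 1  (via N1)
N4: 4  (via N1)
N14: 11  (via N4)
N37: 13  (via N14)
N6: 16  (via N37)
N33: 17  (via N6)
Shortest route: N1 → N4 → N14 → N37 → N6 → N33 = 17.

17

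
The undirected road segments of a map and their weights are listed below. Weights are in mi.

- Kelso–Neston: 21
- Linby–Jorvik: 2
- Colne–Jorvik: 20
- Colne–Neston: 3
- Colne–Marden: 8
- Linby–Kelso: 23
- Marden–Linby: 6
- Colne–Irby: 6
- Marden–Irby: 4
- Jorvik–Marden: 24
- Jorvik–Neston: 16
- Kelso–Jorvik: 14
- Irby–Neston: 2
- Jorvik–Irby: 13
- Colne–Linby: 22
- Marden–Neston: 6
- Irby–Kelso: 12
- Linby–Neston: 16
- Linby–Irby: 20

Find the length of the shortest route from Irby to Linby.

10 mi

Enumerating some paths:
Irby → Marden → Linby: 4+6 = 10
Irby → Neston → Marden → Linby: 2+6+6 = 14
Irby → Jorvik → Linby: 13+2 = 15
Cheapest is Irby → Marden → Linby at 10 mi.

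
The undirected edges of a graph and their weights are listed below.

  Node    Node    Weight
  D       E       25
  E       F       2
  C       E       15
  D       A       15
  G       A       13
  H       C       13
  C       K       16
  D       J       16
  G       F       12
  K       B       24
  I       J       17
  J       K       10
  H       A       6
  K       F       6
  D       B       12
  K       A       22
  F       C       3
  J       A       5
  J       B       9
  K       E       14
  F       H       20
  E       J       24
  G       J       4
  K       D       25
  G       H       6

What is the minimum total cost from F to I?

Shortest distances from F:
F: 0
E: 2  (via F)
C: 3  (via F)
K: 6  (via F)
G: 12  (via F)
H: 16  (via C)
J: 16  (via K)
A: 21  (via J)
B: 25  (via J)
D: 27  (via E)
I: 33  (via J)
Shortest route: F–K–J–I = 33.

33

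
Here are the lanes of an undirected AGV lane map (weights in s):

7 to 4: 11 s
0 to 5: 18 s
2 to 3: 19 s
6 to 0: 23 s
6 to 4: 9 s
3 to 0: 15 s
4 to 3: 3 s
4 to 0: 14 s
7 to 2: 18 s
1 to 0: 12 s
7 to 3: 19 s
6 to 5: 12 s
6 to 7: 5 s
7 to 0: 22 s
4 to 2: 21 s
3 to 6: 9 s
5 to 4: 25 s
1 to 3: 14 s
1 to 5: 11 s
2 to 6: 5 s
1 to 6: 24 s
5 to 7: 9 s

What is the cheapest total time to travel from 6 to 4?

Compare a few routes:
6 → 3 → 4: 9+3 = 12
6 → 4: 9 = 9
Cheapest is 6 → 4 at 9 s.

9 s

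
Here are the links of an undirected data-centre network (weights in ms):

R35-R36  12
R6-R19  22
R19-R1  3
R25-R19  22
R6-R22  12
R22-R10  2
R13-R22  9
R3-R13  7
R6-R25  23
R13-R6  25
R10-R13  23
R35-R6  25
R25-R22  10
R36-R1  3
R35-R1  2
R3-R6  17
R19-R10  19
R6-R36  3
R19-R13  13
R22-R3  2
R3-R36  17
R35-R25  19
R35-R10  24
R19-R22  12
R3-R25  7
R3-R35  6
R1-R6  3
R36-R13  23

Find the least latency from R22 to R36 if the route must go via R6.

Shortest R22→R6: R22 → R6 = 12
Best R6 to R36: R6 → R36 costing 3
Total via R6: 12 + 3 = 15 ms.

15 ms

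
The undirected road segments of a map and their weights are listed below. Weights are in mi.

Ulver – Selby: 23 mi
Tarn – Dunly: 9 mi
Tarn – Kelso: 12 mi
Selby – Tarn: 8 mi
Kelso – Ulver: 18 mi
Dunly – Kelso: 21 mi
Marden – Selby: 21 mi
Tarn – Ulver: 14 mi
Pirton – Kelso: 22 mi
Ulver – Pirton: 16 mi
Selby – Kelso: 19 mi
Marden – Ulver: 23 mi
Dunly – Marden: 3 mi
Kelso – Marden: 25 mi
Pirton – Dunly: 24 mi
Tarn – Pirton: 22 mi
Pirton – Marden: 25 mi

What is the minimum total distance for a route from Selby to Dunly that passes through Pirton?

Best Selby to Pirton: Selby → Tarn → Pirton costing 30
Shortest Pirton→Dunly: Pirton → Dunly = 24
Total via Pirton: 30 + 24 = 54 mi.

54 mi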